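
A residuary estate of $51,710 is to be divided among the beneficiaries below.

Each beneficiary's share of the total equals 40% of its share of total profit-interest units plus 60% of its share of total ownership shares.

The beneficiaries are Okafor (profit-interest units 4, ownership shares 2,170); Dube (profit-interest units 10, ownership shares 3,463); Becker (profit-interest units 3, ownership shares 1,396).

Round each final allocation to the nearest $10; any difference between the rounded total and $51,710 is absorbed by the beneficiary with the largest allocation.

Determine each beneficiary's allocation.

Profit-interest units total 17; ownership shares total 7,029.
Composite weights (40% profit-interest units + 60% ownership shares): Okafor 0.2794; Dube 0.5309; Becker 0.1898.
Raw shares: Okafor 14,445.20; Dube 27,452.74; Becker 9,812.06.
At nearest $10: Okafor $14,450; Dube $27,450; Becker $9,810. Sum = $51,710.
Sum already equals the total — no adjustment.

Okafor: $14,450 | Dube: $27,450 | Becker: $9,810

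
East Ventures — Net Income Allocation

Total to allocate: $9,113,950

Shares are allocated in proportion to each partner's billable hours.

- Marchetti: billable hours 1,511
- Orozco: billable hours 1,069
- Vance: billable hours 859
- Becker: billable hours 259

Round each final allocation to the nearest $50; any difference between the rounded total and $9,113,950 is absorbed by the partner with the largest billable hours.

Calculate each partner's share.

Marchetti: $3,724,000 · Orozco: $2,634,600 · Vance: $2,117,050 · Becker: $638,300

Sum of billable hours: 3,698.
Unrounded shares: Marchetti 1,511/3,698 × $9,113,950 = 3,723,953.07; Orozco 1,069/3,698 × $9,113,950 = 2,634,616.70; Vance 859/3,698 × $9,113,950 = 2,117,058.69; Becker 259/3,698 × $9,113,950 = 638,321.54.
After rounding ($50): Marchetti $3,723,950; Orozco $2,634,600; Vance $2,117,050; Becker $638,300. Sum = $9,113,900.
Difference $9,113,950 − $9,113,900 = +$50 applied to largest billable hours (Marchetti): Marchetti becomes $3,724,000.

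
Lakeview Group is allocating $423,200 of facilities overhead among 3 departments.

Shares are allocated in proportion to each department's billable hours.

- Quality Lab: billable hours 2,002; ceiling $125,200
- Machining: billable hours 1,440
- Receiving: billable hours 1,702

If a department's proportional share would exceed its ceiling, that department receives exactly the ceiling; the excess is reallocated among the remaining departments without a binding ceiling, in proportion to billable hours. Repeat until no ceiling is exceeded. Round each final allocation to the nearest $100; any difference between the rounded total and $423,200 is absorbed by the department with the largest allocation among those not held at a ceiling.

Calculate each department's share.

Quality Lab: $125,200 · Machining: $136,600 · Receiving: $161,400

Combined billable hours = 5,144.
Proportional shares (ignoring caps): Quality Lab 164,705.75; Machining 118,469.67; Receiving 140,024.57.
Cap binds for Quality Lab ($125,200); balance $298,000 reallocated over remaining billable hours 3,142.
Shares after redistribution: Machining 136,575.43 → $136,600; Receiving 161,424.57 → $161,400.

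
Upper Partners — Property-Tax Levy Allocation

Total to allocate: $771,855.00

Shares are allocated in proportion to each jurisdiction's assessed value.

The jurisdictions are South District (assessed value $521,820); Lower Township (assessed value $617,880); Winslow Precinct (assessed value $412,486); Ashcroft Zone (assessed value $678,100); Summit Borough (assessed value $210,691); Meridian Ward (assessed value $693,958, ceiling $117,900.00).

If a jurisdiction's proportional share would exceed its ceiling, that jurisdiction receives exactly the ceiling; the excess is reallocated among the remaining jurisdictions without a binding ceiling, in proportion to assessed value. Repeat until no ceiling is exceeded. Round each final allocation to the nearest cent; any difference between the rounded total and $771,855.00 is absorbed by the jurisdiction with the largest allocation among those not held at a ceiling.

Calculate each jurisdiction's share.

South District: $139,799.27; Lower Township: $165,534.42; Winslow Precinct: $110,507.92; Ashcroft Zone: $181,667.78; Summit Borough: $56,445.61; Meridian Ward: $117,900.00

Assessed value total: 3,134,935.
Unconstrained shares: South District 128,477.7439; Lower Township 152,128.7578; Winslow Precinct 101,558.5272; Ashcroft Zone 166,955.574996; Summit Borough 51,874.4095; Meridian Ward 170,859.9866.
Cap binds for Meridian Ward ($117,900.00); balance $653,955.00 reallocated over remaining assessed value 2,440,977.
Shares after redistribution: South District 139,799.2681 → $139,799.27; Lower Township 165,534.4214 → $165,534.42; Winslow Precinct 110,507.9164 → $110,507.92; Ashcroft Zone 181,667.7853 → $181,667.79; Summit Borough 56,445.6088 → $56,445.61.
Rounding difference −$0.01 applied to Ashcroft Zone → $181,667.78.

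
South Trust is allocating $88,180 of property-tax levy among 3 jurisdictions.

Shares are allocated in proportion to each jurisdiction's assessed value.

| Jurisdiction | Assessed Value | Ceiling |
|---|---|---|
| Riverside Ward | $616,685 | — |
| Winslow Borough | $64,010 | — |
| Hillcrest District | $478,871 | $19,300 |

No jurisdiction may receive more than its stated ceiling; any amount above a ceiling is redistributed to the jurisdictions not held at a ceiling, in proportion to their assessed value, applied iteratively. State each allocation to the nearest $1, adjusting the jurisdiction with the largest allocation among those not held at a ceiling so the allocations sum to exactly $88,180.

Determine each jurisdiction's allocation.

Riverside Ward: $62,403; Winslow Borough: $6,477; Hillcrest District: $19,300

Assessed value total: 1,159,566.
Unconstrained shares: Riverside Ward 46,896.24; Winslow Borough 4,867.68; Hillcrest District 36,416.08.
Cap binds for Hillcrest District ($19,300); balance $68,880 reallocated over remaining assessed value 680,695.
Redistributed shares: Riverside Ward 62,402.78 → $62,403; Winslow Borough 6,477.22 → $6,477.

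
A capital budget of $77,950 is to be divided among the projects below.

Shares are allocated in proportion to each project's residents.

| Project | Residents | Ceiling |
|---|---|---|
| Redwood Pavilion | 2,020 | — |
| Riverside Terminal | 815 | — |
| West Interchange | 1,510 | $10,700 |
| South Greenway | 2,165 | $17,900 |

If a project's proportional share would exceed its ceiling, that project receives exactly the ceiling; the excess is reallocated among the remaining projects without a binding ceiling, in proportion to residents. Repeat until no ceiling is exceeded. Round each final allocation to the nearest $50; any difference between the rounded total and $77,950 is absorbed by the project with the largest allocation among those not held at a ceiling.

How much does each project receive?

Redwood Pavilion: $35,150 · Riverside Terminal: $14,200 · West Interchange: $10,700 · South Greenway: $17,900

Residents total: 6,510.
Unconstrained shares: Redwood Pavilion 24,187.25; Riverside Terminal 9,758.72; West Interchange 18,080.57; South Greenway 25,923.46.
Cap binds for West Interchange ($10,700), South Greenway ($17,900); balance $49,350 reallocated over remaining residents 2,835.
Redistributed shares: Redwood Pavilion 35,162.96 → $35,150; Riverside Terminal 14,187.04 → $14,200.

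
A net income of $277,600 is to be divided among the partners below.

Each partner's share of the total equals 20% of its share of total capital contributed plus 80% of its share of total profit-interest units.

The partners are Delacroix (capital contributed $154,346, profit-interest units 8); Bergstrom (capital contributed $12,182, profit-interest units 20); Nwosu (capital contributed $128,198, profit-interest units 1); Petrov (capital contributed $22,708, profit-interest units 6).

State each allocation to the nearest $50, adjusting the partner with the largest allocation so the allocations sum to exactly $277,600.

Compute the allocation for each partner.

Totals — capital contributed 317,434, profit-interest units 35.
Blended shares (20% capital contributed + 80% profit-interest units): Delacroix 0.2801; Bergstrom 0.4648; Nwosu 0.1036; Petrov 0.1515.
Unrounded shares: Delacroix 77,756.64; Bergstrom 129,033.52; Nwosu 28,767.29; Petrov 42,042.54.
After rounding ($50): Delacroix $77,750; Bergstrom $129,050; Nwosu $28,750; Petrov $42,050. Sum = $277,600.
Rounded total matches; no reconciliation needed.

Delacroix: $77,750 · Bergstrom: $129,050 · Nwosu: $28,750 · Petrov: $42,050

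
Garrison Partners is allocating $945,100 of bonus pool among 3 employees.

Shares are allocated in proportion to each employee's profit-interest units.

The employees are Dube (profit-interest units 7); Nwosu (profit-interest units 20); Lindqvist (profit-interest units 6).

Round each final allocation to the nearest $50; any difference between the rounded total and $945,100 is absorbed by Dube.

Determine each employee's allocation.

Sum of profit-interest units: 33.
Raw shares: Dube 7/33 × $945,100 = 200,475.76; Nwosu 20/33 × $945,100 = 572,787.88; Lindqvist 6/33 × $945,100 = 171,836.36.
At nearest $50: Dube $200,500; Nwosu $572,800; Lindqvist $171,850. Sum = $945,150.
Difference $945,100 − $945,150 = −$50 applied to Dube: Dube becomes $200,450.

Dube: $200,450 · Nwosu: $572,800 · Lindqvist: $171,850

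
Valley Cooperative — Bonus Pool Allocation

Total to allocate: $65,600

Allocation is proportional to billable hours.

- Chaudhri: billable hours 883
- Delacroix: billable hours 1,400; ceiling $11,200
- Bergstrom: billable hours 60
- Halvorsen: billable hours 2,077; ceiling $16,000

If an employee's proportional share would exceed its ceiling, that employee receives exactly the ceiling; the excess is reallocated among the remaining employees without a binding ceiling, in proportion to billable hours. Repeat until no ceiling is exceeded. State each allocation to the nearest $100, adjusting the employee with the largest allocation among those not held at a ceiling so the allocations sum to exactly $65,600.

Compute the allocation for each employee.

Billable hours total: 4,420.
Proportional shares (ignoring caps): Chaudhri 13,105.16; Delacroix 20,778.28; Bergstrom 890.50; Halvorsen 30,826.06.
Capped: Delacroix ($11,200), Halvorsen ($16,000); remaining pool $38,400 reallocated over remaining billable hours 943.
Redistributed shares: Chaudhri 35,956.73 → $36,000; Bergstrom 2,443.27 → $2,400.

Chaudhri: $36,000; Delacroix: $11,200; Bergstrom: $2,400; Halvorsen: $16,000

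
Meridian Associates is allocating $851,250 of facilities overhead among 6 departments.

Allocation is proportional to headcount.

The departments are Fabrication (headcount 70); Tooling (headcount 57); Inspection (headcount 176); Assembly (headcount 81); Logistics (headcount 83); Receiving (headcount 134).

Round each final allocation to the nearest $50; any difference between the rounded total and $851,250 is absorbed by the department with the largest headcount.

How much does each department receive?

Sum of headcount: 601.
Unrounded shares: Fabrication 70/601 × $851,250 = 99,147.25; Tooling 57/601 × $851,250 = 80,734.19; Inspection 176/601 × $851,250 = 249,284.53; Assembly 81/601 × $851,250 = 114,727.54; Logistics 83/601 × $851,250 = 117,560.32; Receiving 134/601 × $851,250 = 189,796.17.
At nearest $50: Fabrication $99,150; Tooling $80,750; Inspection $249,300; Assembly $114,750; Logistics $117,550; Receiving $189,800. Sum = $851,300.
Difference $851,250 − $851,300 = −$50 applied to largest headcount (Inspection): Inspection becomes $249,250.

Fabrication: $99,150 · Tooling: $80,750 · Inspection: $249,250 · Assembly: $114,750 · Logistics: $117,550 · Receiving: $189,800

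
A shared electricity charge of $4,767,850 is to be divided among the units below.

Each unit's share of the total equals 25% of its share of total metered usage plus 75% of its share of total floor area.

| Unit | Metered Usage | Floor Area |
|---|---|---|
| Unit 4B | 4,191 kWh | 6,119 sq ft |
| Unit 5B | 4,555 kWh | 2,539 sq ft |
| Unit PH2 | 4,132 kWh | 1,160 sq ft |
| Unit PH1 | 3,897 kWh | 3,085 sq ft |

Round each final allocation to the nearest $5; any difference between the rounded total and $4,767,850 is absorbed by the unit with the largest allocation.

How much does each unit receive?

Unit 4B: $1,993,590 · Unit 5B: $1,027,310 · Unit PH2: $615,080 · Unit PH1: $1,131,870

Totals — metered usage 16,775, floor area 12,903.
Composite weights (25% metered usage + 75% floor area): Unit 4B 0.4181; Unit 5B 0.2155; Unit PH2 0.1290; Unit PH1 0.2374.
Proportional shares: Unit 4B 1,993,591.21; Unit 5B 1,027,308.20; Unit PH2 615,080.84; Unit PH1 1,131,869.76.
After rounding ($5): Unit 4B $1,993,590; Unit 5B $1,027,310; Unit PH2 $615,080; Unit PH1 $1,131,870. Sum = $4,767,850.
Rounded total matches; no reconciliation needed.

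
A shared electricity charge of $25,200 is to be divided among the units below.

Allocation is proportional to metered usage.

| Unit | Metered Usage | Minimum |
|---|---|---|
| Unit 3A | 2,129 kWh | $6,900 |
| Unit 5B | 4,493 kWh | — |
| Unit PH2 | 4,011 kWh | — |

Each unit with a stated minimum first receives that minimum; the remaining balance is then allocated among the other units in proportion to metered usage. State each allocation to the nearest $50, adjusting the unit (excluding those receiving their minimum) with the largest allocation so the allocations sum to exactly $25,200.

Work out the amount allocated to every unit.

Unit 3A: $6,900 | Unit 5B: $9,650 | Unit PH2: $8,650

Fund the minimums — Unit 3A $6,900. Remaining pool $18,300.
Remaining pool split over remaining metered usage 8,504: Unit 5B 9,668.61 → $9,650; Unit PH2 8,631.39 → $8,650.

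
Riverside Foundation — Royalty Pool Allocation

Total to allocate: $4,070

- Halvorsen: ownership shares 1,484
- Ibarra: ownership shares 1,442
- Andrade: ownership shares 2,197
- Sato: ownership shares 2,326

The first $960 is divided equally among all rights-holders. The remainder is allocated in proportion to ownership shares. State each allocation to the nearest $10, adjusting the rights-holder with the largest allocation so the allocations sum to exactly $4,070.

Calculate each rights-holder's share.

$960 shared equally gives $240 per rights-holder.
Remainder $3,110 by ownership shares (total 7,449): Halvorsen 619.58 → $620; Ibarra 602.04 → $600; Andrade 917.26 → $920; Sato 971.12 → $970.
Totals: Halvorsen $240 + $620 = $860; Ibarra $240 + $600 = $840; Andrade $240 + $920 = $1,160; Sato $240 + $970 = $1,210.

Halvorsen: $860 | Ibarra: $840 | Andrade: $1,160 | Sato: $1,210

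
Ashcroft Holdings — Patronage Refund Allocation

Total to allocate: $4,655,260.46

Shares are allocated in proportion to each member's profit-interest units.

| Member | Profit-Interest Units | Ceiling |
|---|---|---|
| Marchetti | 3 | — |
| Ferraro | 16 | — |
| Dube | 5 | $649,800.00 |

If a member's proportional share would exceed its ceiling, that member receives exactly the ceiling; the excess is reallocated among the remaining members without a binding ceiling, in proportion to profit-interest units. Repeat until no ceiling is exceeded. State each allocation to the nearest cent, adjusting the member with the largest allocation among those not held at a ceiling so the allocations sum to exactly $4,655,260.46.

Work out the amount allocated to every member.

Combined profit-interest units = 24.
Pro-rata shares before constraints: Marchetti 581,907.5575; Ferraro 3,103,506.9733; Dube 969,845.9292.
Held at cap: Dube ($649,800.00); residual $4,005,460.46 reallocated over remaining profit-interest units 19.
Remaining shares: Marchetti 632,441.1253 → $632,441.13; Ferraro 3,373,019.3347 → $3,373,019.33.

Marchetti: $632,441.13 · Ferraro: $3,373,019.33 · Dube: $649,800.00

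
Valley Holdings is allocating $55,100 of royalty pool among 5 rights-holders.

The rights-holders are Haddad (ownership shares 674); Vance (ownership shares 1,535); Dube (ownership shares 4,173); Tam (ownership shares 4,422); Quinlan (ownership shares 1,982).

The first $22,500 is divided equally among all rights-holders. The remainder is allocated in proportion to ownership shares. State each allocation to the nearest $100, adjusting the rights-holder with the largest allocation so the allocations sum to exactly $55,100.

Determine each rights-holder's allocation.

Haddad: $6,200; Vance: $8,400; Dube: $15,100; Tam: $15,800; Quinlan: $9,600

Equal tier: $22,500 ÷ 5 = $4,500 apiece.
Remainder $32,600 by ownership shares (total 12,786): Haddad 1,718.47 → $1,700; Vance 3,913.73 → $3,900; Dube 10,639.75 → $10,600; Tam 11,274.61 → $11,300; Quinlan 5,053.43 → $5,100.
Totals: Haddad $4,500 + $1,700 = $6,200; Vance $4,500 + $3,900 = $8,400; Dube $4,500 + $10,600 = $15,100; Tam $4,500 + $11,300 = $15,800; Quinlan $4,500 + $5,100 = $9,600.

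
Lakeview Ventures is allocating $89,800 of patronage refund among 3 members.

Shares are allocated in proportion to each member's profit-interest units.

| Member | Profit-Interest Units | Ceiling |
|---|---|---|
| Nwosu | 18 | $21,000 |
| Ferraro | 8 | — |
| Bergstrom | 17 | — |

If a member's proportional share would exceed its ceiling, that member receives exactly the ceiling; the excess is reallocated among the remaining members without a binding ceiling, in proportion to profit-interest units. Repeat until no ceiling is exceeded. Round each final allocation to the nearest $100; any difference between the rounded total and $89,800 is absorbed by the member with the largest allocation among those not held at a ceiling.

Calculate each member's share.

Sum of profit-interest units: 43.
Pro-rata shares before constraints: Nwosu 37,590.70; Ferraro 16,706.98; Bergstrom 35,502.33.
Cap binds for Nwosu ($21,000); remaining pool $68,800 reallocated over remaining profit-interest units 25.
Remaining shares: Ferraro 22,016.00 → $22,000; Bergstrom 46,784.00 → $46,800.

Nwosu: $21,000; Ferraro: $22,000; Bergstrom: $46,800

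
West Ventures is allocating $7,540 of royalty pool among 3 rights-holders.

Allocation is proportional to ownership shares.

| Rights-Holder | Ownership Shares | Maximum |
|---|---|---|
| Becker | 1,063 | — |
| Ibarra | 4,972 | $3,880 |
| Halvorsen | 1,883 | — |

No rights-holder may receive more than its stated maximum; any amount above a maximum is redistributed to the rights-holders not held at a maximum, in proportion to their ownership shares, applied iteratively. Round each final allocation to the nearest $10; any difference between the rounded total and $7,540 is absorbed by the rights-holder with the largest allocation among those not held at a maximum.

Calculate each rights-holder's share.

Combined ownership shares = 7,918.
Pro-rata shares before constraints: Becker 1,012.25; Ibarra 4,734.64; Halvorsen 1,793.11.
Held at cap: Ibarra ($3,880); balance $3,660 reallocated over remaining ownership shares 2,946.
Redistributed shares: Becker 1,320.63 → $1,320; Halvorsen 2,339.37 → $2,340.

Becker: $1,320 | Ibarra: $3,880 | Halvorsen: $2,340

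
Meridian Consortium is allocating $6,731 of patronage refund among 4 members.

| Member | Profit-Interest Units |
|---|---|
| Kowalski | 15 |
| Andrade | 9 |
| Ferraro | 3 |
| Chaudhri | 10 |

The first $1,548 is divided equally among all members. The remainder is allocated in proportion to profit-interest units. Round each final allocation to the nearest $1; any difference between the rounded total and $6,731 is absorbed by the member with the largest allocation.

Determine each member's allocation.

First tranche $1,548 split equally: $387 each.
Remainder $5,183 by profit-interest units (total 37): Kowalski 2,101.22 → $2,101; Andrade 1,260.73 → $1,261; Ferraro 420.24 → $420; Chaudhri 1,400.81 → $1,401.
Totals: Kowalski $387 + $2,101 = $2,488; Andrade $387 + $1,261 = $1,648; Ferraro $387 + $420 = $807; Chaudhri $387 + $1,401 = $1,788.

Kowalski: $2,488 · Andrade: $1,648 · Ferraro: $807 · Chaudhri: $1,788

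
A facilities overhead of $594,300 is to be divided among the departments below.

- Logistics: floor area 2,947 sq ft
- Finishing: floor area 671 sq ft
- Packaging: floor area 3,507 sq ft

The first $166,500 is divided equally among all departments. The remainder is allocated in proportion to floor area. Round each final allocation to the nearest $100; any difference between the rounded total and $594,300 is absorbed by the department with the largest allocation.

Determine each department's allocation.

Logistics: $232,400 · Finishing: $95,800 · Packaging: $266,100

Equal tier: $166,500 ÷ 3 = $55,500 apiece.
Remainder $427,800 by floor area (total 7,125): Logistics 176,944.08 → $176,900; Finishing 40,288.25 → $40,300; Packaging 210,567.66 → $210,600.
Totals: Logistics $55,500 + $176,900 = $232,400; Finishing $55,500 + $40,300 = $95,800; Packaging $55,500 + $210,600 = $266,100.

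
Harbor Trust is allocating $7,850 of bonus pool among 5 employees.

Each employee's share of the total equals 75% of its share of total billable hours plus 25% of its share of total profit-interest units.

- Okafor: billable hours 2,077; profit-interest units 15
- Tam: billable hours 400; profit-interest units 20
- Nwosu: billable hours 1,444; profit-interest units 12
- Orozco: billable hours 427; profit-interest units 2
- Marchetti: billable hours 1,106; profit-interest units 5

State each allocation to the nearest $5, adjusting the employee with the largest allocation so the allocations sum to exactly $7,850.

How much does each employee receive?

Okafor: $2,785 · Tam: $1,160 · Nwosu: $1,995 · Orozco: $535 · Marchetti: $1,375

Billable hours total 5,454; profit-interest units total 54.
Combined weights (75% billable hours + 25% profit-interest units): Okafor 0.3551; Tam 0.1476; Nwosu 0.2541; Orozco 0.0680; Marchetti 0.1752.
Proportional shares: Okafor 2,787.22; Tam 1,158.65; Nwosu 1,994.88; Orozco 533.62; Marchetti 1,375.62.
After rounding ($5): Okafor $2,785; Tam $1,160; Nwosu $1,995; Orozco $535; Marchetti $1,375. Sum = $7,850.
Rounded total matches; no reconciliation needed.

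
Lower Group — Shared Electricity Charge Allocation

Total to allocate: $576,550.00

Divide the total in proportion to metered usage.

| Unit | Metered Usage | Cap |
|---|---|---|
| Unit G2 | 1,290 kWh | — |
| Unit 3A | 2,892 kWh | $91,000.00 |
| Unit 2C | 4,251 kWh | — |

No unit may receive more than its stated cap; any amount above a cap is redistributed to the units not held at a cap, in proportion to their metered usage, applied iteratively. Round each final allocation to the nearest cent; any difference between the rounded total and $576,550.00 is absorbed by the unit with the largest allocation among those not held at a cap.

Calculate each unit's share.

Unit G2: $113,040.88 | Unit 3A: $91,000.00 | Unit 2C: $372,509.12

Total metered usage = 8,433.
Pro-rata shares before constraints: Unit G2 88,195.1263; Unit 3A 197,721.1668; Unit 2C 290,633.7069.
Capped: Unit 3A ($91,000.00); balance $485,550.00 reallocated over remaining metered usage 5,541.
Redistributed shares: Unit G2 113,040.8771 → $113,040.88; Unit 2C 372,509.1229 → $372,509.12.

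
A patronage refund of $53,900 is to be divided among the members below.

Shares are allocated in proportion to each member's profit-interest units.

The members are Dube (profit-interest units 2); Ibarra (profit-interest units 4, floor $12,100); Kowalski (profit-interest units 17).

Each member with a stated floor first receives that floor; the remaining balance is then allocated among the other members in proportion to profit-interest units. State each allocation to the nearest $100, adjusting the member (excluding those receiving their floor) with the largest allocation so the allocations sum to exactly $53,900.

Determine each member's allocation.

Dube: $4,400 · Ibarra: $12,100 · Kowalski: $37,400

Fund the minimums — Ibarra $12,100. Residual $41,800.
Residual split over remaining profit-interest units 19: Dube 4,400.00 → $4,400; Kowalski 37,400.00 → $37,400.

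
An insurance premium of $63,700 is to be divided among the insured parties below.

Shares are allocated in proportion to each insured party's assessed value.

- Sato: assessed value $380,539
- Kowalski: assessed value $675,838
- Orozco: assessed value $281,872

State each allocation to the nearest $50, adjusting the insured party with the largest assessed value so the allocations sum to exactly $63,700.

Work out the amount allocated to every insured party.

Sato: $18,100 · Kowalski: $32,200 · Orozco: $13,400

Total assessed value = 1,338,249.
Unrounded shares: Sato 380,539/1,338,249 × $63,700 = 18,113.47; Kowalski 675,838/1,338,249 × $63,700 = 32,169.56; Orozco 281,872/1,338,249 × $63,700 = 13,416.97.
After rounding ($50): Sato $18,100; Kowalski $32,150; Orozco $13,400. Sum = $63,650.
Difference $63,700 − $63,650 = +$50 applied to largest assessed value (Kowalski): Kowalski becomes $32,200.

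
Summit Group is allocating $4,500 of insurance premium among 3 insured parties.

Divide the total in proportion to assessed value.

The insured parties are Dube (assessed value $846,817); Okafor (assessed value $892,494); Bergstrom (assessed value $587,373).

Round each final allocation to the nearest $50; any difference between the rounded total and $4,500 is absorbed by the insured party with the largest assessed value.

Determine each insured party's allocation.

Sum of assessed value: 846,817 + 892,494 + 587,373 = 2,326,684.
Pro-rata amounts: Dube 1,637.81; Okafor 1,726.16; Bergstrom 1,136.03.
After rounding ($50): Dube $1,650; Okafor $1,750; Bergstrom $1,150. Sum = $4,550.
Difference $4,500 − $4,550 = −$50 applied to largest assessed value (Okafor): Okafor becomes $1,700.

Dube: $1,650; Okafor: $1,700; Bergstrom: $1,150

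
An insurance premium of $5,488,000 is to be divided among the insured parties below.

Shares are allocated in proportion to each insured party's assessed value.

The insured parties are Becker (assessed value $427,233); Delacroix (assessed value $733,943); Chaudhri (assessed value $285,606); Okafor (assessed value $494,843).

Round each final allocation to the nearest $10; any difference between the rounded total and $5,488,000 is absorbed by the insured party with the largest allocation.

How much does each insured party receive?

Assessed value total: 1,941,625.
Raw shares: Becker 427,233/1,941,625 × $5,488,000 = 1,207,573.40; Delacroix 733,943/1,941,625 × $5,488,000 = 2,074,488.73; Chaudhri 285,606/1,941,625 × $5,488,000 = 807,264.91; Okafor 494,843/1,941,625 × $5,488,000 = 1,398,672.96.
After rounding ($10): Becker $1,207,570; Delacroix $2,074,490; Chaudhri $807,260; Okafor $1,398,670. Sum = $5,487,990.
Difference $5,488,000 − $5,487,990 = +$10 applied to largest allocation (Delacroix): Delacroix becomes $2,074,500.

Becker: $1,207,570; Delacroix: $2,074,500; Chaudhri: $807,260; Okafor: $1,398,670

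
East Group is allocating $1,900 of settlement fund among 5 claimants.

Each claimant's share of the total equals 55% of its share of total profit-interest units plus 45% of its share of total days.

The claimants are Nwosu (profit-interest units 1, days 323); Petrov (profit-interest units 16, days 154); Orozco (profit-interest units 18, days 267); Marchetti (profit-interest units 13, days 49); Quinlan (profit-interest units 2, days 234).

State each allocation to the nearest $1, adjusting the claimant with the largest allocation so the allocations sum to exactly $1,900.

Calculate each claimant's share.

Profit-interest units total 50; days total 1,027.
Combined weights (55% profit-interest units + 45% days): Nwosu 0.1525; Petrov 0.2435; Orozco 0.3150; Marchetti 0.1645; Quinlan 0.1245.
Pro-rata amounts: Nwosu 289.80; Petrov 462.61; Orozco 598.48; Marchetti 312.49; Quinlan 236.61.
After rounding ($1): Nwosu $290; Petrov $463; Orozco $598; Marchetti $312; Quinlan $237. Sum = $1,900.
No rounding difference to absorb.

Nwosu: $290 · Petrov: $463 · Orozco: $598 · Marchetti: $312 · Quinlan: $237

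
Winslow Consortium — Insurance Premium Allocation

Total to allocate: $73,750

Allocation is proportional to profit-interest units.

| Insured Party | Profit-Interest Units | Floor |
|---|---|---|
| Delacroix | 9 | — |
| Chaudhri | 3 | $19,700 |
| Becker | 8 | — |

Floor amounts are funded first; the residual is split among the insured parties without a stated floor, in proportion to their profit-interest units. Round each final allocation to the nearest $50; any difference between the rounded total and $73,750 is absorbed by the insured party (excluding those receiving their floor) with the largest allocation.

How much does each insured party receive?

Minimums first: Chaudhri $19,700. Balance $54,050.
Balance split over remaining profit-interest units 17: Delacroix 28,614.71 → $28,600; Becker 25,435.29 → $25,450.

Delacroix: $28,600; Chaudhri: $19,700; Becker: $25,450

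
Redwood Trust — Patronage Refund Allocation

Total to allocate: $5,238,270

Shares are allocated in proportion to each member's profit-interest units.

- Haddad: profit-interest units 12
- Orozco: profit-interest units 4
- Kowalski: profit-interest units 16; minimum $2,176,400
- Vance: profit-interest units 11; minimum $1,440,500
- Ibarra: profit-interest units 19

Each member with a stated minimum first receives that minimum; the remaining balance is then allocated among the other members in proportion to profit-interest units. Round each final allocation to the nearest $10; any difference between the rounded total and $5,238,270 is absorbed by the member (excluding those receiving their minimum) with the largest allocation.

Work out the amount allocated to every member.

Haddad: $555,900; Orozco: $185,300; Kowalski: $2,176,400; Vance: $1,440,500; Ibarra: $880,170

Fund the minimums — Kowalski $2,176,400; Vance $1,440,500. Remaining pool $1,621,370.
Remaining pool split over remaining profit-interest units 35: Haddad 555,898.29 → $555,900; Orozco 185,299.43 → $185,300; Ibarra 880,172.29 → $880,170.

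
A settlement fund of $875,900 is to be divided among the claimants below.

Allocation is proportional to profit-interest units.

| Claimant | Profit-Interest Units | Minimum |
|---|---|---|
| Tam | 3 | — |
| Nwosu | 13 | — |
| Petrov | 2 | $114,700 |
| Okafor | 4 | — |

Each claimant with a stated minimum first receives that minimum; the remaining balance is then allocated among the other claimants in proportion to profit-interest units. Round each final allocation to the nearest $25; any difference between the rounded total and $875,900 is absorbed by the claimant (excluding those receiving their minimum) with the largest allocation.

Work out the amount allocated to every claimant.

Minimums first: Petrov $114,700. Balance $761,200.
Balance split over remaining profit-interest units 20: Tam 114,180.00 → $114,175; Nwosu 494,780.00 → $494,775; Okafor 152,240.00 → $152,250.

Tam: $114,175 | Nwosu: $494,775 | Petrov: $114,700 | Okafor: $152,250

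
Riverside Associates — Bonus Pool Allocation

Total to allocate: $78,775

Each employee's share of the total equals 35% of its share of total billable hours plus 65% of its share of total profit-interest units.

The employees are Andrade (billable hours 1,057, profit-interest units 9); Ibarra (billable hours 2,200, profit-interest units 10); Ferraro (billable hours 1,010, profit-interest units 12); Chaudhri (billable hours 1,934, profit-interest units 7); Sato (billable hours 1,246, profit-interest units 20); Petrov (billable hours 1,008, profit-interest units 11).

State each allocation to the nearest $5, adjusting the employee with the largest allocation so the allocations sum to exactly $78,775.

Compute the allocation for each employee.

Andrade: $10,125 | Ibarra: $14,595 | Ferraro: $12,200 | Chaudhri: $11,500 | Sato: $18,905 | Petrov: $11,450

Totals — billable hours 8,455, profit-interest units 69.
Composite weights (35% billable hours + 65% profit-interest units): Andrade 0.1285; Ibarra 0.1853; Ferraro 0.1549; Chaudhri 0.1460; Sato 0.2400; Petrov 0.1453.
Raw shares: Andrade 10,125.56; Ibarra 14,594.90; Ferraro 12,198.55; Chaudhri 11,501.24; Sato 18,904.80; Petrov 11,449.94.
Rounded to nearest $5: Andrade $10,125; Ibarra $14,595; Ferraro $12,200; Chaudhri $11,500; Sato $18,905; Petrov $11,450. Sum = $78,775.
Sum already equals the total — no adjustment.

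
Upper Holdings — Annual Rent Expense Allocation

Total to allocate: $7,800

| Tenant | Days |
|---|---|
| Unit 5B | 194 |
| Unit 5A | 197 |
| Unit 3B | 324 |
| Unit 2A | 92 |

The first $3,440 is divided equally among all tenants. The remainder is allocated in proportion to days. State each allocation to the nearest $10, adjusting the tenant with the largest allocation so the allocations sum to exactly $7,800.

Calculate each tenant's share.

First tranche $3,440 split equally: $860 each.
Remainder $4,360 by days (total 807): Unit 5B 1,048.13 → $1,050; Unit 5A 1,064.34 → $1,060; Unit 3B 1,750.48 → $1,750; Unit 2A 497.05 → $500.
Totals: Unit 5B $860 + $1,050 = $1,910; Unit 5A $860 + $1,060 = $1,920; Unit 3B $860 + $1,750 = $2,610; Unit 2A $860 + $500 = $1,360.

Unit 5B: $1,910 | Unit 5A: $1,920 | Unit 3B: $2,610 | Unit 2A: $1,360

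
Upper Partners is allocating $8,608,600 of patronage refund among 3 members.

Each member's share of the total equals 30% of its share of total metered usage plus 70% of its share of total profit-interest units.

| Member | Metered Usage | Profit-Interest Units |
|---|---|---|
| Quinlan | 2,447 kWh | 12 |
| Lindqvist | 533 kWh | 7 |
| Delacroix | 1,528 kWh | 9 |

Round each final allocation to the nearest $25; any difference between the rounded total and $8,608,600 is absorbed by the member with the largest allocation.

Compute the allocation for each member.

Totals — metered usage 4,508, profit-interest units 28.
Combined weights (30% metered usage + 70% profit-interest units): Quinlan 0.4628; Lindqvist 0.2105; Delacroix 0.3267.
Unrounded shares: Quinlan 3,984,437.42; Lindqvist 1,811,854.41; Delacroix 2,812,308.17.
At nearest $25: Quinlan $3,984,425; Lindqvist $1,811,850; Delacroix $2,812,300. Sum = $8,608,575.
Difference $8,608,600 − $8,608,575 = +$25 applied to largest allocation (Quinlan): Quinlan becomes $3,984,450.

Quinlan: $3,984,450; Lindqvist: $1,811,850; Delacroix: $2,812,300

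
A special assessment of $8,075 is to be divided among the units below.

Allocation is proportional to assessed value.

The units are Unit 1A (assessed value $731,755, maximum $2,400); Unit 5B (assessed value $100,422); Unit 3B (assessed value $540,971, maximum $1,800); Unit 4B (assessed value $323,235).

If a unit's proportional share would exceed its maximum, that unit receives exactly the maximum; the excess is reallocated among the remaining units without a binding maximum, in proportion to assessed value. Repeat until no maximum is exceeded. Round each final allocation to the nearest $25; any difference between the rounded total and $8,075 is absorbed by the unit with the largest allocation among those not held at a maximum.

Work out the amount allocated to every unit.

Combined assessed value = 1,696,383.
Unconstrained shares: Unit 1A 3,483.25; Unit 5B 478.02; Unit 3B 2,575.09; Unit 4B 1,538.64.
Cap binds for Unit 1A ($2,400), Unit 3B ($1,800); remaining pool $3,875 reallocated over remaining assessed value 423,657.
Shares after redistribution: Unit 5B 918.51 → $925; Unit 4B 2,956.49 → $2,950.

Unit 1A: $2,400 · Unit 5B: $925 · Unit 3B: $1,800 · Unit 4B: $2,950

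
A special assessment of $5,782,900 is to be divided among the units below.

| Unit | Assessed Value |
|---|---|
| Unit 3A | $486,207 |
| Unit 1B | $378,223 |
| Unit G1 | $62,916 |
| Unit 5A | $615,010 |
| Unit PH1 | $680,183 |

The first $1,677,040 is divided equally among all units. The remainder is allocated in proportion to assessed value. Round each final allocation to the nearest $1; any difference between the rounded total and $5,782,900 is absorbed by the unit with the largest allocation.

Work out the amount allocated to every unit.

Equal tier: $1,677,040 ÷ 5 = $335,408 apiece.
Remainder $4,105,860 by assessed value (total 2,222,539): Unit 3A 898,206.00 → $898,206; Unit 1B 698,719.21 → $698,719; Unit G1 116,229.36 → $116,229; Unit 5A 1,136,153.27 → $1,136,153; Unit PH1 1,256,552.16 → $1,256,552.
Rounding difference +$1 on remainder applied to Unit PH1.
Totals: Unit 3A $335,408 + $898,206 = $1,233,614; Unit 1B $335,408 + $698,719 = $1,034,127; Unit G1 $335,408 + $116,229 = $451,637; Unit 5A $335,408 + $1,136,153 = $1,471,561; Unit PH1 $335,408 + $1,256,553 = $1,591,961.

Unit 3A: $1,233,614 | Unit 1B: $1,034,127 | Unit G1: $451,637 | Unit 5A: $1,471,561 | Unit PH1: $1,591,961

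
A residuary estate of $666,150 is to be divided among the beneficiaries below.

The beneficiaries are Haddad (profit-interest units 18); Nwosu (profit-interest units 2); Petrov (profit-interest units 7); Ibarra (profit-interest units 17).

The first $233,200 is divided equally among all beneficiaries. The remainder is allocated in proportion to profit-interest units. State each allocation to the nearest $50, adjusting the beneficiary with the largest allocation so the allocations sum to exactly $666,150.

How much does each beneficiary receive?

First tranche $233,200 split equally: $58,300 each.
Remainder $432,950 by profit-interest units (total 44): Haddad 177,115.91 → $177,100; Nwosu 19,679.55 → $19,700; Petrov 68,878.41 → $68,900; Ibarra 167,276.14 → $167,300.
Rounding difference −$50 on remainder applied to Haddad.
Totals: Haddad $58,300 + $177,050 = $235,350; Nwosu $58,300 + $19,700 = $78,000; Petrov $58,300 + $68,900 = $127,200; Ibarra $58,300 + $167,300 = $225,600.

Haddad: $235,350; Nwosu: $78,000; Petrov: $127,200; Ibarra: $225,600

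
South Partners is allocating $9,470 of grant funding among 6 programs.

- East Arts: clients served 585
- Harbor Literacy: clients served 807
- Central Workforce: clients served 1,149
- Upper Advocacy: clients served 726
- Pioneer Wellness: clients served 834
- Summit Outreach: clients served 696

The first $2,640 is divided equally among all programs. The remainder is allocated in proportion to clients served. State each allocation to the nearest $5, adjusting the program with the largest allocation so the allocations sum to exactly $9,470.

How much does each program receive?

East Arts: $1,275; Harbor Literacy: $1,590; Central Workforce: $2,075; Upper Advocacy: $1,475; Pioneer Wellness: $1,625; Summit Outreach: $1,430

First tranche $2,640 split equally: $440 each.
Remainder $6,830 by clients served (total 4,797): East Arts 832.93 → $835; Harbor Literacy 1,149.01 → $1,150; Central Workforce 1,635.95 → $1,635; Upper Advocacy 1,033.68 → $1,035; Pioneer Wellness 1,187.45 → $1,185; Summit Outreach 990.97 → $990.
Totals: East Arts $440 + $835 = $1,275; Harbor Literacy $440 + $1,150 = $1,590; Central Workforce $440 + $1,635 = $2,075; Upper Advocacy $440 + $1,035 = $1,475; Pioneer Wellness $440 + $1,185 = $1,625; Summit Outreach $440 + $990 = $1,430.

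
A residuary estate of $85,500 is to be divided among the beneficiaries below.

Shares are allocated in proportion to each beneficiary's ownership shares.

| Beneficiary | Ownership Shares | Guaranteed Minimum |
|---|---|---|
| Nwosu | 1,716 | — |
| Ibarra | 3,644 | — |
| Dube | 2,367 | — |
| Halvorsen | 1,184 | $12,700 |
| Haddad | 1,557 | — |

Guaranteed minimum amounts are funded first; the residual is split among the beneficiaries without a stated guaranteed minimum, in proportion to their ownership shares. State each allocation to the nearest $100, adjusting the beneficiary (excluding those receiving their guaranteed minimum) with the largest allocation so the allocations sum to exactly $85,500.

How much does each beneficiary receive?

Nwosu: $13,500; Ibarra: $28,500; Dube: $18,600; Halvorsen: $12,700; Haddad: $12,200

Guaranteed amounts: Halvorsen $12,700. Balance $72,800.
Balance split over remaining ownership shares 9,284: Nwosu 13,455.92 → $13,500; Ibarra 28,574.24 → $28,600; Dube 18,560.71 → $18,600; Haddad 12,209.13 → $12,200.
Rounding difference −$100 applied to Ibarra → $28,500.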